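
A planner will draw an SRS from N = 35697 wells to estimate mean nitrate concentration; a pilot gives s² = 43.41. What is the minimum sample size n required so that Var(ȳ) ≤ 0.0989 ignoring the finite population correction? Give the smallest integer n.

439

Without fpc, n₀ = s²/D = 43.41/0.0989 = 438.9282.
Rounding up, n = 439.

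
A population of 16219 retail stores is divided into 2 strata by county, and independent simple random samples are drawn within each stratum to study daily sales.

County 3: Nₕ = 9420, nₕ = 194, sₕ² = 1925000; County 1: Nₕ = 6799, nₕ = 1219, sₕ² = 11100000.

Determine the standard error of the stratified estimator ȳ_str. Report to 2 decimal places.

67.76

Var(ȳ_str) = Σₕ Wₕ²(1 − fₕ)sₕ²/nₕ with Wₕ = Nₕ/N, N = 16219.
County 3: Wₕ = 0.58080030; term = 0.58080030²·(1 − 0.02059448)·1925000/194 = 3278.2737.
County 1: Wₕ = 0.41919970; term = 0.41919970²·(1 − 0.17929107)·11100000/1219 = 1313.2589.
Sum = 4591.5326.
SE = √(4591.5326) = 67.76.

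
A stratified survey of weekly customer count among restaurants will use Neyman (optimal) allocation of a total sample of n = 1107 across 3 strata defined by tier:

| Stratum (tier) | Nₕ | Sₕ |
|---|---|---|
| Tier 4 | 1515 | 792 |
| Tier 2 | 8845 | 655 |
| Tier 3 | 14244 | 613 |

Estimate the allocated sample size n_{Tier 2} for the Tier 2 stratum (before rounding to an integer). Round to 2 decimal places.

407.85

Neyman allocation: nₕ = n·NₕSₕ / Σⱼ NⱼSⱼ.
Σ NⱼSⱼ = 1515·792 + 8845·655 + 14244·613 = 1.5724927 × 10^7.
n_{Tier 2} = 1107·8845·655 / (1.5724927 × 10^7) = 407.85.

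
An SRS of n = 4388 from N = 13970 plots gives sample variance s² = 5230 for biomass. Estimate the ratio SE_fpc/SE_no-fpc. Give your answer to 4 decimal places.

0.8282

f = n/N = 4388/13970 = 0.31410165.
SE_no-fpc = √(s²/n) = 1.0917358; SE_fpc = √((1−f)s²/n) = 0.90416442.
Ratio = √(1−f) = 0.82818981.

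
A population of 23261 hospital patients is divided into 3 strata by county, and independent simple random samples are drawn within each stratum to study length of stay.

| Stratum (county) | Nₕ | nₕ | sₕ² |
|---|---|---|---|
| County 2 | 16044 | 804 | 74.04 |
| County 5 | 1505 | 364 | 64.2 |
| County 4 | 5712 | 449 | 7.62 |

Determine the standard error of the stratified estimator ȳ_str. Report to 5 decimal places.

Var(ȳ_str) = Σₕ Wₕ²(1 − fₕ)sₕ²/nₕ with Wₕ = Nₕ/N, N = 23261.
County 2: Wₕ = 0.68973819; term = 0.68973819²·(1 − 0.05011219)·74.04/804 = 0.041615126.
County 5: Wₕ = 0.06470057; term = 0.06470057²·(1 − 0.24186047)·64.2/364 = 5.5975635 × 10^-4.
County 4: Wₕ = 0.24556124; term = 0.24556124²·(1 − 0.07860644)·7.62/449 = 9.4291694 × 10^-4.
Sum = 0.043117799.
SE = √(0.043117799) = 0.20765.

0.20765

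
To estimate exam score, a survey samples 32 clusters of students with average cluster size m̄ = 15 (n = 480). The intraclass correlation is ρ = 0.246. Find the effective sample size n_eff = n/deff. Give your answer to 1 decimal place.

108.0

deff = 1 + (15 − 1)·0.246 = 1 + 3.444 = 4.444.
n_eff = 480 / 4.444 = 108.0.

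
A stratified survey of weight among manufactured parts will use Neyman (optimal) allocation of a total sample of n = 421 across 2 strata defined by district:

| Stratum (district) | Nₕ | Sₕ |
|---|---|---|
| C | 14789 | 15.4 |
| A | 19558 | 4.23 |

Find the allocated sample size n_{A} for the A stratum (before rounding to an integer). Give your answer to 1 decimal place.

Neyman allocation: nₕ = n·NₕSₕ / Σⱼ NⱼSⱼ.
Σ NⱼSⱼ = 14789·15.4 + 19558·4.23 = 310480.94.
n_{A} = 421·19558·4.23 / 310480.94 = 112.2.

112.2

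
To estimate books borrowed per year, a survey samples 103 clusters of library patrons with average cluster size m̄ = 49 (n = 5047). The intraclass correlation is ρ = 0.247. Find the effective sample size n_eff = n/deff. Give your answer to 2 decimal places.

392.58

deff = 1 + (49 − 1)·0.247 = 1 + 11.856 = 12.856.
n_eff = 5047 / 12.856 = 392.58.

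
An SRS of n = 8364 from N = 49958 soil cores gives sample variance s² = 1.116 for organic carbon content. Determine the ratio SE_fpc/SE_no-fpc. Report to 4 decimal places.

0.9125

f = n/N = 8364/49958 = 0.16742063.
SE_no-fpc = √(s²/n) = 0.011551146; SE_fpc = √((1−f)s²/n) = 0.010539934.
Ratio = √(1−f) = 0.91245787.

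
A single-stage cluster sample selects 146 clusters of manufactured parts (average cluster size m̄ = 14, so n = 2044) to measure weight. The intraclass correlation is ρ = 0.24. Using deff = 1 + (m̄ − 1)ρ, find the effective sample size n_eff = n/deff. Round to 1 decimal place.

496.1

deff = 1 + (14 − 1)·0.24 = 1 + 3.12 = 4.12.
n_eff = 2044 / 4.12 = 496.1.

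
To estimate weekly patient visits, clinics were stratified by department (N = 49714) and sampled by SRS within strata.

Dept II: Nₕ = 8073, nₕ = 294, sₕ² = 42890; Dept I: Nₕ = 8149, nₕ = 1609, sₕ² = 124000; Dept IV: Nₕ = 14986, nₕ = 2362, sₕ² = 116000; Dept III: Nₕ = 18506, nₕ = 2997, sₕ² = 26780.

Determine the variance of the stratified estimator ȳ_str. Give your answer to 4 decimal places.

10.1657

Var(ȳ_str) = Σₕ Wₕ²(1 − fₕ)sₕ²/nₕ with Wₕ = Nₕ/N, N = 49714.
Dept II: Wₕ = 0.16238886; term = 0.16238886²·(1 − 0.03641769)·42890/294 = 3.7068928.
Dept I: Wₕ = 0.16391761; term = 0.16391761²·(1 − 0.19744754)·124000/1609 = 1.6618441.
Dept IV: Wₕ = 0.30144426; term = 0.30144426²·(1 − 0.15761377)·116000/2362 = 3.7592689.
Dept III: Wₕ = 0.37224927; term = 0.37224927²·(1 − 0.16194748)·26780/2997 = 1.0376784.
Sum = 10.165684.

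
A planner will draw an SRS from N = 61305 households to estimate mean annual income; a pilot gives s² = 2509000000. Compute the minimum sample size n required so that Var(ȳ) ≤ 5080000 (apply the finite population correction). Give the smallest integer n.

490

Without fpc, n₀ = s²/D = 2509000000/5080000 = 493.8976.
With fpc, (1 − n/N)·s²/n ≤ D requires n ≥ n₀/(1 + n₀/N) = 493.8976/(1 + 493.8976/61305) = 489.9504.
Rounding up, n = 490.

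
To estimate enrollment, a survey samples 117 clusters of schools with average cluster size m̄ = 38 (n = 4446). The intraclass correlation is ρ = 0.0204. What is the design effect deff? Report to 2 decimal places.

deff = 1 + (38 − 1)·0.0204 = 1 + 0.7548 = 1.7548.

1.75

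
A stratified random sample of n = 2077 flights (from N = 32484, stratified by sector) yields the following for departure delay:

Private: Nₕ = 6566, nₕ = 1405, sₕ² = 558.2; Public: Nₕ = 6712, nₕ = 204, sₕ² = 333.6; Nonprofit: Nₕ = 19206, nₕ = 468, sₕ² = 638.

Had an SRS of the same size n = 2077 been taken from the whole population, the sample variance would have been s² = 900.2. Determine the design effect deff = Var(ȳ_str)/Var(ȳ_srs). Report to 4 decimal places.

Var(ȳ_str) = Σ Wₕ²(1−fₕ)sₕ²/nₕ with Wₕ = Nₕ/32484:
  Private: (6566/32484)²·(1−1405/6566)·558.2/1405 = 0.012758783
  Public: (6712/32484)²·(1−204/6712)·333.6/204 = 0.067694964
  Nonprofit: (19206/32484)²·(1−468/19206)·638/468 = 0.464939
  → Var(ȳ_str) = 0.54539275.
Var(ȳ_srs) = (1 − 2077/32484)·900.2/2077 = 0.40570147.
deff = 0.54539275 / 0.40570147 = 1.3443.

1.3443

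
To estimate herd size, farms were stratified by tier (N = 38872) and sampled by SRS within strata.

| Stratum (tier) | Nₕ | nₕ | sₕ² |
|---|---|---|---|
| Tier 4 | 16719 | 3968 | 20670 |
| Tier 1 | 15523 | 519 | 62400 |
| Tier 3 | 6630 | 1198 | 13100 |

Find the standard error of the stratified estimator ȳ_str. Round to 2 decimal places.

Var(ȳ_str) = Σₕ Wₕ²(1 − fₕ)sₕ²/nₕ with Wₕ = Nₕ/N, N = 38872.
Tier 4: Wₕ = 0.43010393; term = 0.43010393²·(1 − 0.23733477)·20670/3968 = 0.73493611.
Tier 1: Wₕ = 0.39933628; term = 0.39933628²·(1 − 0.03343426)·62400/519 = 18.532166.
Tier 3: Wₕ = 0.17055979; term = 0.17055979²·(1 − 0.18069382)·13100/1198 = 0.26062375.
Sum = 19.527726.
SE = √(19.527726) = 4.42.

4.42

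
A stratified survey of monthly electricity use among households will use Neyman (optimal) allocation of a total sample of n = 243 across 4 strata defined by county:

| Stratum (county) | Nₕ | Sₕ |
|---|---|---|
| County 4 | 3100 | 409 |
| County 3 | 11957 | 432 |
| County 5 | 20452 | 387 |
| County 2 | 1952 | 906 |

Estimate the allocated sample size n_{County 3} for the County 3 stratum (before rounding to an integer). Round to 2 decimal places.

Neyman allocation: nₕ = n·NₕSₕ / Σⱼ NⱼSⱼ.
Σ NⱼSⱼ = 3100·409 + 11957·432 + 20452·387 + 1952·906 = 1.611676 × 10^7.
n_{County 3} = 243·11957·432 / (1.611676 × 10^7) = 77.88.

77.88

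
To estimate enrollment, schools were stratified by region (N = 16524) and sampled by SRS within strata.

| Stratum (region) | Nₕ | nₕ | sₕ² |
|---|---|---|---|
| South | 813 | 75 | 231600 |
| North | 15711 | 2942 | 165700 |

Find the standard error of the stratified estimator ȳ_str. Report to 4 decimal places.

6.9403

Var(ȳ_str) = Σₕ Wₕ²(1 − fₕ)sₕ²/nₕ with Wₕ = Nₕ/N, N = 16524.
South: Wₕ = 0.04920116; term = 0.04920116²·(1 − 0.09225092)·231600/75 = 6.785687.
North: Wₕ = 0.95079884; term = 0.95079884²·(1 − 0.18725734)·165700/2942 = 41.381877.
Sum = 48.167564.
SE = √(48.167564) = 6.9403.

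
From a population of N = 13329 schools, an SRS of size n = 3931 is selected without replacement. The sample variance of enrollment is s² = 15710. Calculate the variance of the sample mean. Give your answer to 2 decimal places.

2.82

Under SRS without replacement, Var(ȳ) = (1 − f)·s²/n with f = n/N = 3931/13329 = 0.29492085.
Var(ȳ) = (1 − 0.29492085)·15710/3931 = 0.70507915·3.9964386 = 2.8178055.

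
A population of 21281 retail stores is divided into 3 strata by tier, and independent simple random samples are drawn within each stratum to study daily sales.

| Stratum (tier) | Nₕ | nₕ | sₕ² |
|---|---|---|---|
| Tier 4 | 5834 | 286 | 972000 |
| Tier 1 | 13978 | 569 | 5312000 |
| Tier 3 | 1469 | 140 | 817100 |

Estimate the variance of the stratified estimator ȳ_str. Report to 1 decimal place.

Var(ȳ_str) = Σₕ Wₕ²(1 − fₕ)sₕ²/nₕ with Wₕ = Nₕ/N, N = 21281.
Tier 4: Wₕ = 0.27414125; term = 0.27414125²·(1 − 0.04902297)·972000/286 = 242.89526.
Tier 1: Wₕ = 0.65683004; term = 0.65683004²·(1 − 0.04070683)·5312000/569 = 3863.6979.
Tier 3: Wₕ = 0.06902871; term = 0.06902871²·(1 − 0.09530293)·817100/140 = 25.159957.
Sum = 4131.7531.

4131.8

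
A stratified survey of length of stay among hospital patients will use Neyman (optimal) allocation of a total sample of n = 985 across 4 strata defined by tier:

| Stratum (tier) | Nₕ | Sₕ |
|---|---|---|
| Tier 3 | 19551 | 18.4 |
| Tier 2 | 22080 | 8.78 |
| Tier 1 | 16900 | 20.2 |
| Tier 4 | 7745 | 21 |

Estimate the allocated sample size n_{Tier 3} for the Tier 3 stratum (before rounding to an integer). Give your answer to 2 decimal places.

335.04

Neyman allocation: nₕ = n·NₕSₕ / Σⱼ NⱼSⱼ.
Σ NⱼSⱼ = 19551·18.4 + 22080·8.78 + 16900·20.2 + 7745·21 = 1.0576258 × 10^6.
n_{Tier 3} = 985·19551·18.4 / (1.0576258 × 10^6) = 335.04.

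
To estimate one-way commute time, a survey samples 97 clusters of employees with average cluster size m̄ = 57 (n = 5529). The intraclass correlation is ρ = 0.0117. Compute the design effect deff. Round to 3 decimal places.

1.655

deff = 1 + (57 − 1)·0.0117 = 1 + 0.6552 = 1.6552.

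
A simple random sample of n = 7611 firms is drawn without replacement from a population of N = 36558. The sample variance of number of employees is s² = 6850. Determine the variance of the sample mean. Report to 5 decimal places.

Under SRS without replacement, Var(ȳ) = (1 − f)·s²/n with f = n/N = 7611/36558 = 0.20818973.
Var(ȳ) = (1 − 0.20818973)·6850/7611 = 0.79181027·0.90001314 = 0.71263965.

0.71264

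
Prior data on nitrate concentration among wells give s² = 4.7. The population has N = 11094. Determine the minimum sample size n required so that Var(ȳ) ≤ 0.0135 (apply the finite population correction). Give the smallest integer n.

338

Without fpc, n₀ = s²/D = 4.7/0.0135 = 348.1481.
With fpc, (1 − n/N)·s²/n ≤ D requires n ≥ n₀/(1 + n₀/N) = 348.1481/(1 + 348.1481/11094) = 337.5551.
Rounding up, n = 338.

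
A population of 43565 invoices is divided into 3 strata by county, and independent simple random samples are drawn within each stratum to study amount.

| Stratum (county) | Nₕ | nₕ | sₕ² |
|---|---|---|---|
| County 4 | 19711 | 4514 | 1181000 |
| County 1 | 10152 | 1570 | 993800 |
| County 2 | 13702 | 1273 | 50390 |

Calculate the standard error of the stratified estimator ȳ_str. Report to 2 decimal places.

8.60

Var(ȳ_str) = Σₕ Wₕ²(1 − fₕ)sₕ²/nₕ with Wₕ = Nₕ/N, N = 43565.
County 4: Wₕ = 0.45245036; term = 0.45245036²·(1 − 0.22900918)·1181000/4514 = 41.293284.
County 1: Wₕ = 0.23303110; term = 0.23303110²·(1 − 0.15464933)·993800/1570 = 29.057886.
County 2: Wₕ = 0.31451854; term = 0.31451854²·(1 − 0.09290615)·50390/1273 = 3.5518995.
Sum = 73.90307.
SE = √(73.90307) = 8.60.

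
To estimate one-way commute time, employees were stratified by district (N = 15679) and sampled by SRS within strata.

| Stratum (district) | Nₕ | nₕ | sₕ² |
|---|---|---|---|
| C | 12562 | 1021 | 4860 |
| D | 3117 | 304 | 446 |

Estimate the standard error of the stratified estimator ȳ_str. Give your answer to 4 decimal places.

Var(ȳ_str) = Σₕ Wₕ²(1 − fₕ)sₕ²/nₕ with Wₕ = Nₕ/N, N = 15679.
C: Wₕ = 0.80119906; term = 0.80119906²·(1 − 0.08127687)·4860/1021 = 2.8072173.
D: Wₕ = 0.19880094; term = 0.19880094²·(1 − 0.09752968)·446/304 = 0.052327633.
Sum = 2.8595449.
SE = √(2.8595449) = 1.6910.

1.6910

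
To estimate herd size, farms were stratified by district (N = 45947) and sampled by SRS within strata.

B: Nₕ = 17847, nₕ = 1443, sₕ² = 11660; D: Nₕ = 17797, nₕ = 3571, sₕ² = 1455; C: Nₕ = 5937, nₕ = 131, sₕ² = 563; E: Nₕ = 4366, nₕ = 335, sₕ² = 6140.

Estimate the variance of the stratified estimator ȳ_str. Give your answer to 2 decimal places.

1.39

Var(ȳ_str) = Σₕ Wₕ²(1 − fₕ)sₕ²/nₕ with Wₕ = Nₕ/N, N = 45947.
B: Wₕ = 0.38842579; term = 0.38842579²·(1 − 0.08085393)·11660/1443 = 1.1205542.
D: Wₕ = 0.38733758; term = 0.38733758²·(1 − 0.20065180)·1455/3571 = 0.048863934.
C: Wₕ = 0.12921409; term = 0.12921409²·(1 − 0.02206502)·563/131 = 0.070172485.
E: Wₕ = 0.09502253; term = 0.09502253²·(1 − 0.07672927)·6140/335 = 0.15279381.
Sum = 1.3923844.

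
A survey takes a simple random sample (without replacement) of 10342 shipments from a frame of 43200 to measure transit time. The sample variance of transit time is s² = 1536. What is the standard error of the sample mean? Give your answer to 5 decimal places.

0.33610

Under SRS without replacement, Var(ȳ) = (1 − f)·s²/n with f = n/N = 10342/43200 = 0.23939815.
Var(ȳ) = (1 − 0.23939815)·1536/10342 = 0.76060185·0.1485206 = 0.11296504.
SE(ȳ) = √(0.11296504) = 0.33610.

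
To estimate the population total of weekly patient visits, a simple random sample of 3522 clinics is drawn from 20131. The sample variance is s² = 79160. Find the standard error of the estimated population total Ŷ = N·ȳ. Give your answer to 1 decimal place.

86688.7

Var(Ŷ) = N²·Var(ȳ) = N²·(1 − n/N)·s²/n.
f = 3522/20131 = 0.17495405; Var(ȳ) = 0.82504595·79160/3522 = 18.543622.
Var(Ŷ) = 20131² · 18.543622 = 7.5149356 × 10^9.
SE(Ŷ) = √(7.5149356 × 10^9) = 86688.7.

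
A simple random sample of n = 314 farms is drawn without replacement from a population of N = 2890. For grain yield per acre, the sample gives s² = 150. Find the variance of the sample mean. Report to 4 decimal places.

Under SRS without replacement, Var(ȳ) = (1 − f)·s²/n with f = n/N = 314/2890 = 0.10865052.
Var(ȳ) = (1 − 0.10865052)·150/314 = 0.89134948·0.47770701 = 0.42580389.

0.4258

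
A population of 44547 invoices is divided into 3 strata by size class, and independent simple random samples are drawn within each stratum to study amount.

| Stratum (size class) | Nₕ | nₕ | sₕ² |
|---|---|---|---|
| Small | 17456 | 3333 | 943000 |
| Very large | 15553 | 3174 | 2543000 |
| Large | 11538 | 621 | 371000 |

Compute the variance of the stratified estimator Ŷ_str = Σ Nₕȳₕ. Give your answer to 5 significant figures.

Var(Ŷ_str) = Σₕ Nₕ²(1 − fₕ)sₕ²/nₕ.
Small: 17456²·(1 − 3333/17456)·943000/3333 = 6.975062 × 10^10.
Very large: 15553²·(1 − 3174/15553)·2543000/3174 = 1.5425497 × 10^11.
Large: 11538²·(1 − 621/11538)·371000/621 = 7.5251672 × 10^10.
Sum = 2.9925726 × 10^11.

2.9926 × 10^11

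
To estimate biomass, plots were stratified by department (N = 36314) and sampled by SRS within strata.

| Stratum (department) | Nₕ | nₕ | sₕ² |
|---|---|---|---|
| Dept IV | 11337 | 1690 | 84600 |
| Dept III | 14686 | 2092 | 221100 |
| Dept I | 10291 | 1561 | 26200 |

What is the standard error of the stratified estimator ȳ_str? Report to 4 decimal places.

4.4854

Var(ȳ_str) = Σₕ Wₕ²(1 − fₕ)sₕ²/nₕ with Wₕ = Nₕ/N, N = 36314.
Dept IV: Wₕ = 0.31219364; term = 0.31219364²·(1 − 0.14906942)·84600/1690 = 4.1516994.
Dept III: Wₕ = 0.40441703; term = 0.40441703²·(1 − 0.14244859)·221100/2092 = 14.823341.
Dept I: Wₕ = 0.28338933; term = 0.28338933²·(1 − 0.15168594)·26200/1561 = 1.1434628.
Sum = 20.118503.
SE = √(20.118503) = 4.4854.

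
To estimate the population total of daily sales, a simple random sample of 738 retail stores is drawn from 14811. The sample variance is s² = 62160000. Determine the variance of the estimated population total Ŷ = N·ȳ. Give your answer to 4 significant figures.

1.756 × 10^13

Var(Ŷ) = N²·Var(ȳ) = N²·(1 − n/N)·s²/n.
f = 738/14811 = 0.04982783; Var(ȳ) = 0.95017217·62160000/738 = 80030.762.
Var(Ŷ) = 14811² · 80030.762 = 1.7556006 × 10^13.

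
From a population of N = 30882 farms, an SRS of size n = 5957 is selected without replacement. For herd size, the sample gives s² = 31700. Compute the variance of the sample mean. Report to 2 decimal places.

4.29

Under SRS without replacement, Var(ȳ) = (1 − f)·s²/n with f = n/N = 5957/30882 = 0.19289554.
Var(ȳ) = (1 − 0.19289554)·31700/5957 = 0.80710446·5.3214705 = 4.2949826.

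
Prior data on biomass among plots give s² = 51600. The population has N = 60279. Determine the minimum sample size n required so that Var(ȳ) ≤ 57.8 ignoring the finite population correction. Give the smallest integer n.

Without fpc, n₀ = s²/D = 51600/57.8 = 892.7336.
Rounding up, n = 893.

893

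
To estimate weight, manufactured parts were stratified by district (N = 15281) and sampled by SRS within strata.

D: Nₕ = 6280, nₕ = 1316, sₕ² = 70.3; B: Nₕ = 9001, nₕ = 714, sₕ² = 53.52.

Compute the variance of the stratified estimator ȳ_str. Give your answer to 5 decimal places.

0.03108

Var(ȳ_str) = Σₕ Wₕ²(1 − fₕ)sₕ²/nₕ with Wₕ = Nₕ/N, N = 15281.
D: Wₕ = 0.41096787; term = 0.41096787²·(1 − 0.20955414)·70.3/1316 = 0.0071316053.
B: Wₕ = 0.58903213; term = 0.58903213²·(1 − 0.07932452)·53.52/714 = 0.023944316.
Sum = 0.031075921.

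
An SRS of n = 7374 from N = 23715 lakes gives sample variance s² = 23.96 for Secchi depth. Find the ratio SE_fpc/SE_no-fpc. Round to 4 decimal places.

0.8301

f = n/N = 7374/23715 = 0.31094244.
SE_no-fpc = √(s²/n) = 0.057002229; SE_fpc = √((1−f)s²/n) = 0.04731726.
Ratio = √(1−f) = 0.83009491.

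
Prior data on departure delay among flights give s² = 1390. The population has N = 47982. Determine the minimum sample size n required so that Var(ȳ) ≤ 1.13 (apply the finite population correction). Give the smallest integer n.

Without fpc, n₀ = s²/D = 1390/1.13 = 1230.0885.
With fpc, (1 − n/N)·s²/n ≤ D requires n ≥ n₀/(1 + n₀/N) = 1230.0885/(1 + 1230.0885/47982) = 1199.3416.
Rounding up, n = 1200.

1200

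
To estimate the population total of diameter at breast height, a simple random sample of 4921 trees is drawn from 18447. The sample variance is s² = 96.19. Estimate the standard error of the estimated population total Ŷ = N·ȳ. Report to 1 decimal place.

Var(Ŷ) = N²·Var(ȳ) = N²·(1 − n/N)·s²/n.
f = 4921/18447 = 0.26676424; Var(ȳ) = 0.73323576·96.19/4921 = 0.014332442.
Var(Ŷ) = 18447² · 0.014332442 = 4.8772126 × 10^6.
SE(Ŷ) = √(4.8772126 × 10^6) = 2208.4.

2208.4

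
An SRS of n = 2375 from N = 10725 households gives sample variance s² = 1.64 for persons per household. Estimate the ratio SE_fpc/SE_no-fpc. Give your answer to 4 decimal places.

0.8824

f = n/N = 2375/10725 = 0.22144522.
SE_no-fpc = √(s²/n) = 0.026277867; SE_fpc = √((1−f)s²/n) = 0.023186474.
Ratio = √(1−f) = 0.88235751.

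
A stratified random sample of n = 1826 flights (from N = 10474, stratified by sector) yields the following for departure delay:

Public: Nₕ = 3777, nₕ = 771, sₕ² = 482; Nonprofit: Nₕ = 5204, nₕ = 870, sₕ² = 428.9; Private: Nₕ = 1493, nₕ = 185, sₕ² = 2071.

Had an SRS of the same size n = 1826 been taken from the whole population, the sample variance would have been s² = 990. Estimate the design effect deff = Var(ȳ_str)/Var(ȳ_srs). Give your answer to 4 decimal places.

0.8161

Var(ȳ_str) = Σ Wₕ²(1−fₕ)sₕ²/nₕ with Wₕ = Nₕ/10474:
  Public: (3777/10474)²·(1−771/3777)·482/771 = 0.064699881
  Nonprofit: (5204/10474)²·(1−870/5204)·428.9/870 = 0.10135329
  Private: (1493/10474)²·(1−185/1493)·2071/185 = 0.19927407
  → Var(ȳ_str) = 0.36532724.
Var(ȳ_srs) = (1 − 1826/10474)·990/1826 = 0.44764891.
deff = 0.36532724 / 0.44764891 = 0.8161.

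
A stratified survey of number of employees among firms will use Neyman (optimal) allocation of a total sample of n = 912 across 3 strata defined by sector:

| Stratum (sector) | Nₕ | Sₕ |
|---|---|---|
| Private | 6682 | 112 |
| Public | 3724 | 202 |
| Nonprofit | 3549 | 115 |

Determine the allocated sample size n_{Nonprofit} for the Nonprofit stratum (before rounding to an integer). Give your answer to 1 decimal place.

195.0

Neyman allocation: nₕ = n·NₕSₕ / Σⱼ NⱼSⱼ.
Σ NⱼSⱼ = 6682·112 + 3724·202 + 3549·115 = 1.908767 × 10^6.
n_{Nonprofit} = 912·3549·115 / (1.908767 × 10^6) = 195.0.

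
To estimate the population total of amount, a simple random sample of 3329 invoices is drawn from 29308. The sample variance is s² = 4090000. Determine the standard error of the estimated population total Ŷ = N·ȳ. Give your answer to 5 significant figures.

Var(Ŷ) = N²·Var(ȳ) = N²·(1 − n/N)·s²/n.
f = 3329/29308 = 0.11358673; Var(ȳ) = 0.88641327·4090000/3329 = 1089.0448.
Var(Ŷ) = 29308² · 1089.0448 = 9.3544468 × 10^11.
SE(Ŷ) = √(9.3544468 × 10^11) = 967180.

967180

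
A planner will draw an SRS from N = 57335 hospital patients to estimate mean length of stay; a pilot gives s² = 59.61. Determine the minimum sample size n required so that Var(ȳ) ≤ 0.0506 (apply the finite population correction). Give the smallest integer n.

1155

Without fpc, n₀ = s²/D = 59.61/0.0506 = 1178.0632.
With fpc, (1 − n/N)·s²/n ≤ D requires n ≥ n₀/(1 + n₀/N) = 1178.0632/(1 + 1178.0632/57335) = 1154.3449.
Rounding up, n = 1155.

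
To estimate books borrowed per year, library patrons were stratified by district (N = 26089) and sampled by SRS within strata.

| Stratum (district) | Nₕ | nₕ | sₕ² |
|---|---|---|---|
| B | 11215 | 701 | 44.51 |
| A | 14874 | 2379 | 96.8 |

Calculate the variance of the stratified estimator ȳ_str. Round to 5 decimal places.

Var(ȳ_str) = Σₕ Wₕ²(1 − fₕ)sₕ²/nₕ with Wₕ = Nₕ/N, N = 26089.
B: Wₕ = 0.42987466; term = 0.42987466²·(1 − 0.06250557)·44.51/701 = 0.010999982.
A: Wₕ = 0.57012534; term = 0.57012534²·(1 − 0.15994353)·96.8/2379 = 0.01111041.
Sum = 0.022110392.

0.02211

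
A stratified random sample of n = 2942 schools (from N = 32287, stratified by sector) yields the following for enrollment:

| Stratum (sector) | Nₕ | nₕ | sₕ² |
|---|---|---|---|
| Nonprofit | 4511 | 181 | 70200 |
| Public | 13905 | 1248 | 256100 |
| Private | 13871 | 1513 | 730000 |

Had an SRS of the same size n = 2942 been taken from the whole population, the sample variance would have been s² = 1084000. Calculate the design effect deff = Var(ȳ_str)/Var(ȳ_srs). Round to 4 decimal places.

0.3621

Var(ȳ_str) = Σ Wₕ²(1−fₕ)sₕ²/nₕ with Wₕ = Nₕ/32287:
  Nonprofit: (4511/32287)²·(1−181/4511)·70200/181 = 7.2671458
  Public: (13905/32287)²·(1−1248/13905)·256100/1248 = 34.645065
  Private: (13871/32287)²·(1−1513/13871)·730000/1513 = 79.338595
  → Var(ȳ_str) = 121.25081.
Var(ȳ_srs) = (1 − 2942/32287)·1084000/2942 = 334.88295.
deff = 121.25081 / 334.88295 = 0.3621.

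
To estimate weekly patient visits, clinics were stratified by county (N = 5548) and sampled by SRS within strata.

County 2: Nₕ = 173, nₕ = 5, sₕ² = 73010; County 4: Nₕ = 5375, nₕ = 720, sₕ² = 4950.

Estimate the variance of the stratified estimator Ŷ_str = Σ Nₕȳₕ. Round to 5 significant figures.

Var(Ŷ_str) = Σₕ Nₕ²(1 − fₕ)sₕ²/nₕ.
County 2: 173²·(1 − 5/173)·73010/5 = 4.2439253 × 10^8.
County 4: 5375²·(1 − 720/5375)·4950/720 = 1.720168 × 10^8.
Sum = 5.9640933 × 10^8.

5.9641 × 10^8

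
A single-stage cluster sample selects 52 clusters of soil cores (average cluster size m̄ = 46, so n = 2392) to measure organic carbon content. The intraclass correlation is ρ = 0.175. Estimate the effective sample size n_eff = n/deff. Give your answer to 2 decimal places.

269.52

deff = 1 + (46 − 1)·0.175 = 1 + 7.875 = 8.875.
n_eff = 2392 / 8.875 = 269.52.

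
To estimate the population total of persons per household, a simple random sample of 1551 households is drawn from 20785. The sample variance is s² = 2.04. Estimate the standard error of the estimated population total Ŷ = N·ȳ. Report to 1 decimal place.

725.1

Var(Ŷ) = N²·Var(ȳ) = N²·(1 − n/N)·s²/n.
f = 1551/20785 = 0.07462112; Var(ȳ) = 0.92537888·2.04/1551 = 0.0012171328.
Var(Ŷ) = 20785² · 0.0012171328 = 525821.12.
SE(Ŷ) = √(525821.12) = 725.1.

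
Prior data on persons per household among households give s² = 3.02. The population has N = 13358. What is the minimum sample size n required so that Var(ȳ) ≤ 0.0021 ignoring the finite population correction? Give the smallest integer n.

1439

Without fpc, n₀ = s²/D = 3.02/0.0021 = 1438.0952.
Rounding up, n = 1439.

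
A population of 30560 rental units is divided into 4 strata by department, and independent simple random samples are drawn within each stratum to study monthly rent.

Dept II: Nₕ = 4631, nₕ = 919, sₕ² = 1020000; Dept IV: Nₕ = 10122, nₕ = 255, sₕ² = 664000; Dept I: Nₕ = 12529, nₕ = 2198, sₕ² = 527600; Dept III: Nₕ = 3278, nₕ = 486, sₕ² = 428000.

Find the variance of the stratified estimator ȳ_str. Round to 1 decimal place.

340.8

Var(ȳ_str) = Σₕ Wₕ²(1 − fₕ)sₕ²/nₕ with Wₕ = Nₕ/N, N = 30560.
Dept II: Wₕ = 0.15153796; term = 0.15153796²·(1 − 0.19844526)·1020000/919 = 20.42964.
Dept IV: Wₕ = 0.33121728; term = 0.33121728²·(1 − 0.02519265)·664000/255 = 278.46631.
Dept I: Wₕ = 0.40998037; term = 0.40998037²·(1 − 0.17543300)·527600/2198 = 33.26819.
Dept III: Wₕ = 0.10726440; term = 0.10726440²·(1 − 0.14826113)·428000/486 = 8.6302855.
Sum = 340.79443.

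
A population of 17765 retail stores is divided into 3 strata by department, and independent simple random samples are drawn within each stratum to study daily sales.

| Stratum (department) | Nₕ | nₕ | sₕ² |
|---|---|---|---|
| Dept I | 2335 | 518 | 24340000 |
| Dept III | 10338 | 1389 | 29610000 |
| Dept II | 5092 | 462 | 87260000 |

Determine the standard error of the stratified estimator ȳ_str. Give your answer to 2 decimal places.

Var(ȳ_str) = Σₕ Wₕ²(1 − fₕ)sₕ²/nₕ with Wₕ = Nₕ/N, N = 17765.
Dept I: Wₕ = 0.13143822; term = 0.13143822²·(1 − 0.22184154)·24340000/518 = 631.68738.
Dept III: Wₕ = 0.58193076; term = 0.58193076²·(1 − 0.13435868)·29610000/1389 = 6249.0899.
Dept II: Wₕ = 0.28663102; term = 0.28663102²·(1 − 0.09073056)·87260000/462 = 14109.519.
Sum = 20990.296.
SE = √(20990.296) = 144.88.

144.88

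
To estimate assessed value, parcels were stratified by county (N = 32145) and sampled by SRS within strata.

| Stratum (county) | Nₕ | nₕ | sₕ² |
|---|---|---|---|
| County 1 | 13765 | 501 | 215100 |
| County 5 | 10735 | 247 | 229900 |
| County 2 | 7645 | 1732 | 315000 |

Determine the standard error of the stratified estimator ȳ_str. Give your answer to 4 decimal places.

Var(ȳ_str) = Σₕ Wₕ²(1 − fₕ)sₕ²/nₕ with Wₕ = Nₕ/N, N = 32145.
County 1: Wₕ = 0.42821590; term = 0.42821590²·(1 − 0.03639666)·215100/501 = 75.862396.
County 5: Wₕ = 0.33395551; term = 0.33395551²·(1 − 0.02300885)·229900/247 = 101.4168.
County 2: Wₕ = 0.23782859; term = 0.23782859²·(1 − 0.22655330)·315000/1732 = 7.9564836.
Sum = 185.23568.
SE = √(185.23568) = 13.6101.

13.6101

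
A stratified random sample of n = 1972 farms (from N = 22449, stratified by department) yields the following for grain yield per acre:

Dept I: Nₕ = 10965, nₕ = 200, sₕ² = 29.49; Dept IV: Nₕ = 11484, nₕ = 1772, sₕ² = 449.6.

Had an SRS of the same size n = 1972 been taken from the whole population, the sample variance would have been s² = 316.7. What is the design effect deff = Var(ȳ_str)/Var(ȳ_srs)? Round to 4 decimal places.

0.6191

Var(ȳ_str) = Σ Wₕ²(1−fₕ)sₕ²/nₕ with Wₕ = Nₕ/22449:
  Dept I: (10965/22449)²·(1−200/10965)·29.49/200 = 0.034536112
  Dept IV: (11484/22449)²·(1−1772/11484)·449.6/1772 = 0.056152674
  → Var(ȳ_str) = 0.090688786.
Var(ȳ_srs) = (1 − 1972/22449)·316.7/1972 = 0.14649084.
deff = 0.090688786 / 0.14649084 = 0.6191.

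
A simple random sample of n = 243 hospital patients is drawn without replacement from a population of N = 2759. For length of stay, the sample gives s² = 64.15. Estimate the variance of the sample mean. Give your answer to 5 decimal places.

0.24074

Under SRS without replacement, Var(ȳ) = (1 − f)·s²/n with f = n/N = 243/2759 = 0.08807539.
Var(ȳ) = (1 − 0.08807539)·64.15/243 = 0.91192461·0.26399177 = 0.24074059.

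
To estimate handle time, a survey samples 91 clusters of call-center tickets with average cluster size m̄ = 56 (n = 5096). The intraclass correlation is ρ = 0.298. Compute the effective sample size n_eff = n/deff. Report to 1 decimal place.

293.0

deff = 1 + (56 − 1)·0.298 = 1 + 16.39 = 17.39.
n_eff = 5096 / 17.39 = 293.0.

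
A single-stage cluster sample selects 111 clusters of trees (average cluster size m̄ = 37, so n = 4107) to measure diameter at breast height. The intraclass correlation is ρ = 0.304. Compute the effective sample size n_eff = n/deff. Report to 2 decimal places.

deff = 1 + (37 − 1)·0.304 = 1 + 10.944 = 11.944.
n_eff = 4107 / 11.944 = 343.85.

343.85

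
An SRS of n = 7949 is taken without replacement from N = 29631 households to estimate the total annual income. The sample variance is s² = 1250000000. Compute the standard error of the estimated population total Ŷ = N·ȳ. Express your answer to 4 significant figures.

Var(Ŷ) = N²·Var(ȳ) = N²·(1 − n/N)·s²/n.
f = 7949/29631 = 0.26826634; Var(ȳ) = 0.73173366·1250000000/7949 = 115066.94.
Var(Ŷ) = 29631² · 115066.94 = 1.0102833 × 10^14.
SE(Ŷ) = √(1.0102833 × 10^14) = 1.005 × 10^7.

1.005 × 10^7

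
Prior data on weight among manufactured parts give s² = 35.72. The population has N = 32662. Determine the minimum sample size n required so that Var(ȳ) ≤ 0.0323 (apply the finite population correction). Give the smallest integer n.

1070

Without fpc, n₀ = s²/D = 35.72/0.0323 = 1105.8824.
With fpc, (1 − n/N)·s²/n ≤ D requires n ≥ n₀/(1 + n₀/N) = 1105.8824/(1 + 1105.8824/32662) = 1069.6653.
Rounding up, n = 1070.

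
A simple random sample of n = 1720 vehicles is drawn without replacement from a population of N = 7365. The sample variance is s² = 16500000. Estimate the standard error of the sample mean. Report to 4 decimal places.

Under SRS without replacement, Var(ȳ) = (1 − f)·s²/n with f = n/N = 1720/7365 = 0.23353700.
Var(ȳ) = (1 − 0.23353700)·16500000/1720 = 0.76646300·9593.0233 = 7352.6974.
SE(ȳ) = √(7352.6974) = 85.7479.

85.7479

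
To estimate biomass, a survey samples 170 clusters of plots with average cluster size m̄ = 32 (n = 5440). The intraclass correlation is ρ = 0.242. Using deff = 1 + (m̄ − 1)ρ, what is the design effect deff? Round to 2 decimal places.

deff = 1 + (32 − 1)·0.242 = 1 + 7.502 = 8.502.

8.50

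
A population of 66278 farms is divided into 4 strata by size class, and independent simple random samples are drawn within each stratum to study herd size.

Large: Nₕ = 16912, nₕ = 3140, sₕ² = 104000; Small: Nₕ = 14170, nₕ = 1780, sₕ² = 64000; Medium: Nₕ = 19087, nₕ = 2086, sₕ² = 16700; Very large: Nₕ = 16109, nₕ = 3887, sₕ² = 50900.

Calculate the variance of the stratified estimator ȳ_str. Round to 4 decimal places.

4.3715

Var(ȳ_str) = Σₕ Wₕ²(1 − fₕ)sₕ²/nₕ with Wₕ = Nₕ/N, N = 66278.
Large: Wₕ = 0.25516763; term = 0.25516763²·(1 − 0.18566698)·104000/3140 = 1.7561309.
Small: Wₕ = 0.21379643; term = 0.21379643²·(1 − 0.12561750)·64000/1780 = 1.4370184.
Medium: Wₕ = 0.28798395; term = 0.28798395²·(1 − 0.10928904)·16700/2086 = 0.5913921.
Very large: Wₕ = 0.24305199; term = 0.24305199²·(1 − 0.24129369)·50900/3887 = 0.58691514.
Sum = 4.3714565.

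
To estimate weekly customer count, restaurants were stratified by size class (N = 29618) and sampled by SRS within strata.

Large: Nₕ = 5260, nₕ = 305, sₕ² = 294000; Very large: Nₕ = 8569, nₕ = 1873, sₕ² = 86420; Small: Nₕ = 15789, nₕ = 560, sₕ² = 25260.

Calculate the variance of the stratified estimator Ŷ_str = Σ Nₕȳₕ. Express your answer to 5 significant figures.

Var(Ŷ_str) = Σₕ Nₕ²(1 − fₕ)sₕ²/nₕ.
Large: 5260²·(1 − 305/5260)·294000/305 = 2.5123312 × 10^10.
Very large: 8569²·(1 − 1873/8569)·86420/1873 = 2.6474153 × 10^9.
Small: 15789²·(1 − 560/15789)·25260/560 = 1.0846043 × 10^10.
Sum = 3.861677 × 10^10.

3.8617 × 10^10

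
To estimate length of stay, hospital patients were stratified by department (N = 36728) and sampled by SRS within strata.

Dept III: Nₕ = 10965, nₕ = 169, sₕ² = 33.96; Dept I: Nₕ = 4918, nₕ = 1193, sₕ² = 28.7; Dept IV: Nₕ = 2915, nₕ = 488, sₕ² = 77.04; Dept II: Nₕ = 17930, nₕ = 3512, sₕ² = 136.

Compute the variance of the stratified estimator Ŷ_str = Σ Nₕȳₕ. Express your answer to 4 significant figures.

3.536 × 10^7

Var(Ŷ_str) = Σₕ Nₕ²(1 − fₕ)sₕ²/nₕ.
Dept III: 10965²·(1 − 169/10965)·33.96/169 = 2.3787702 × 10^7.
Dept I: 4918²·(1 − 1193/4918)·28.7/1193 = 440713.4.
Dept IV: 2915²·(1 − 488/2915)·77.04/488 = 1.1168756 × 10^6.
Dept II: 17930²·(1 − 3512/17930)·136/3512 = 1.0010821 × 10^7.
Sum = 3.5356112 × 10^7.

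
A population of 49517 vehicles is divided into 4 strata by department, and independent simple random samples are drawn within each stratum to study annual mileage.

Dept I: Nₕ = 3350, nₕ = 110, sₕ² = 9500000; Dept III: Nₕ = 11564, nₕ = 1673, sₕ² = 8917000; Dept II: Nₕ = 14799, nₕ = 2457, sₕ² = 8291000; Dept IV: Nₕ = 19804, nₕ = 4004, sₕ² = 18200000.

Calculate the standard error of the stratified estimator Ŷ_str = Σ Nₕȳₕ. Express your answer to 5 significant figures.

1.8936 × 10^6

Var(Ŷ_str) = Σₕ Nₕ²(1 − fₕ)sₕ²/nₕ.
Dept I: 3350²·(1 − 110/3350)·9500000/110 = 9.3739091 × 10^11.
Dept III: 11564²·(1 − 1673/11564)·8917000/1673 = 6.0963671 × 10^11.
Dept II: 14799²·(1 − 2457/14799)·8291000/2457 = 6.1633903 × 10^11.
Dept IV: 19804²·(1 − 4004/19804)·18200000/4004 = 1.4222873 × 10^12.
Sum = 3.585654 × 10^12.
SE = √(3.585654 × 10^12) = 1.8936 × 10^6.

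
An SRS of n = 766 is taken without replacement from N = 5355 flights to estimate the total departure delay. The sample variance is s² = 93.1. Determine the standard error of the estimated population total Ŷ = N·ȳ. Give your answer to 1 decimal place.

1728.2

Var(Ŷ) = N²·Var(ȳ) = N²·(1 − n/N)·s²/n.
f = 766/5355 = 0.14304388; Var(ȳ) = 0.85695612·93.1/766 = 0.10415485.
Var(Ŷ) = 5355² · 0.10415485 = 2.9867471 × 10^6.
SE(Ŷ) = √(2.9867471 × 10^6) = 1728.2.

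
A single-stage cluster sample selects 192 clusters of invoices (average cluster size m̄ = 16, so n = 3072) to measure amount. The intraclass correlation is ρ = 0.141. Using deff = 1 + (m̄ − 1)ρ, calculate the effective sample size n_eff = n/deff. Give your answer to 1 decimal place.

deff = 1 + (16 − 1)·0.141 = 1 + 2.115 = 3.115.
n_eff = 3072 / 3.115 = 986.2.

986.2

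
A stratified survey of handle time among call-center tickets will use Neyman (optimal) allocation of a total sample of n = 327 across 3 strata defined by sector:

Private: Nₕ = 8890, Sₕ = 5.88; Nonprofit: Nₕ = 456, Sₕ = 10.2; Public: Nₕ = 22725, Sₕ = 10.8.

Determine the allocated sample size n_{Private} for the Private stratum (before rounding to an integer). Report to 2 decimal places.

56.53

Neyman allocation: nₕ = n·NₕSₕ / Σⱼ NⱼSⱼ.
Σ NⱼSⱼ = 8890·5.88 + 456·10.2 + 22725·10.8 = 302354.4.
n_{Private} = 327·8890·5.88 / 302354.4 = 56.53.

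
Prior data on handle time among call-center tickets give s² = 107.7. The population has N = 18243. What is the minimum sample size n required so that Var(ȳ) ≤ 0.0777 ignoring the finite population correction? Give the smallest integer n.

1387

Without fpc, n₀ = s²/D = 107.7/0.0777 = 1386.1004.
Rounding up, n = 1387.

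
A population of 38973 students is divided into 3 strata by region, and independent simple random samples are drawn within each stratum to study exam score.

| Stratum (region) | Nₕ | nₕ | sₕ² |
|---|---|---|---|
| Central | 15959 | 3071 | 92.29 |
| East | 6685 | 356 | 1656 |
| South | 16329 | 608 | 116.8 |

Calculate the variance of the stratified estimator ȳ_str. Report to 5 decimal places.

0.16611

Var(ȳ_str) = Σₕ Wₕ²(1 − fₕ)sₕ²/nₕ with Wₕ = Nₕ/N, N = 38973.
Central: Wₕ = 0.40948862; term = 0.40948862²·(1 − 0.19243060)·92.29/3071 = 0.0040694747.
East: Wₕ = 0.17152901; term = 0.17152901²·(1 − 0.05325355)·1656/356 = 0.12957439.
South: Wₕ = 0.41898237; term = 0.41898237²·(1 − 0.03723437)·116.8/608 = 0.032467687.
Sum = 0.16611155.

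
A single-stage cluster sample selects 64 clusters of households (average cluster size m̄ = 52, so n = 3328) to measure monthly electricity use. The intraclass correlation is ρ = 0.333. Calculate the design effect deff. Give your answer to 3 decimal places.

deff = 1 + (52 − 1)·0.333 = 1 + 16.983 = 17.983.

17.983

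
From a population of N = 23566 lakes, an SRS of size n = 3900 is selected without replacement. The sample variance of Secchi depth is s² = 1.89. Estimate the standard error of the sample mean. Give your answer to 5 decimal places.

0.02011

Under SRS without replacement, Var(ȳ) = (1 − f)·s²/n with f = n/N = 3900/23566 = 0.16549266.
Var(ȳ) = (1 − 0.16549266)·1.89/3900 = 0.83450734·4.8461538 × 10^-4 = 4.044151 × 10^-4.
SE(ȳ) = √(4.044151 × 10^-4) = 0.02011.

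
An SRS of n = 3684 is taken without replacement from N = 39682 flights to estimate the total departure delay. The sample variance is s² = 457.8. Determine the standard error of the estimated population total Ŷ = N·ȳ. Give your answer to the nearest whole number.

13323

Var(Ŷ) = N²·Var(ȳ) = N²·(1 − n/N)·s²/n.
f = 3684/39682 = 0.09283806; Var(ȳ) = 0.90716194·457.8/3684 = 0.11273038.
Var(Ŷ) = 39682² · 0.11273038 = 1.7751215 × 10^8.
SE(Ŷ) = √(1.7751215 × 10^8) = 13323.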